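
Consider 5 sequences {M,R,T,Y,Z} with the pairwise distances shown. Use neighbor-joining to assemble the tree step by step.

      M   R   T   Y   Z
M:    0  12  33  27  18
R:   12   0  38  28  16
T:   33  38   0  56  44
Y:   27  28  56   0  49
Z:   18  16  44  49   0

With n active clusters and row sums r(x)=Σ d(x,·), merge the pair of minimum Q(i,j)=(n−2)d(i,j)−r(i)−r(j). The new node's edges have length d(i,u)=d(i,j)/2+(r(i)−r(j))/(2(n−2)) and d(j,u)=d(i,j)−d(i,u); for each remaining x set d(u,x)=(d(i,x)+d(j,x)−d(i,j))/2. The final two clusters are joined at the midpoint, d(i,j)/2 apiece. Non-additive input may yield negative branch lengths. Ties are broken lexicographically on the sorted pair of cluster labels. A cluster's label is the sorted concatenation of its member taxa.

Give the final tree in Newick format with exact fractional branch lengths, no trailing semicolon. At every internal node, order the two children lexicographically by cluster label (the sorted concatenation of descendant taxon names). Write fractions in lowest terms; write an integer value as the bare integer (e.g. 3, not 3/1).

(((M:15/8,Y:201/8):13/8,(R:5/2,Z:27/2):29/8):235/16,T:235/16)

iteration 1: select R,Z (d=16, Q=-173); attach at lengths (5/2, 27/2); label the merged cluster RZ
  updated: d(M,RZ)=7, d(RZ,T)=33, d(RZ,Y)=61/2
iteration 2: select M,Y (d=27, Q=-253/2); attach at lengths (15/8, 201/8); label the merged cluster MY
  updated: d(MY,RZ)=21/4, d(MY,T)=31
iteration 3: select MY,RZ (d=21/4, Q=-277/4); attach at lengths (13/8, 29/8); label the merged cluster MRYZ
  updated: d(MRYZ,T)=235/8
iteration 4: select MRYZ,T (d=235/8); attach at lengths (235/16, 235/16); label the merged cluster MRTYZ
final tree: (((M:15/8,Y:201/8):13/8,(R:5/2,Z:27/2):29/8):235/16,T:235/16)
total length: 621/8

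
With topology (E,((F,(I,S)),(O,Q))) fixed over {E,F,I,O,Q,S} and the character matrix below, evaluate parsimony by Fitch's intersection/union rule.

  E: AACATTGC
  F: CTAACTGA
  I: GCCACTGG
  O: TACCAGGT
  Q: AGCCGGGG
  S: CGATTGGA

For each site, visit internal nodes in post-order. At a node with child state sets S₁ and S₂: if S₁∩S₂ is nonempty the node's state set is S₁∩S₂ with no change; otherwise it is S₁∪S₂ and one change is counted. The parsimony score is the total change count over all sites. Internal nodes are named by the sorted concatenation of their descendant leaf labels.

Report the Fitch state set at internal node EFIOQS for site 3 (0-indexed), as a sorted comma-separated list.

IS@0: {G} ∪ {C} = {C,G} (union, +1)
FIS@0: {C} ∩ {C,G} = {C} (intersection, +0)
OQ@0: {T} ∪ {A} = {A,T} (union, +1)
FIOQS@0: {C} ∪ {A,T} = {A,C,T} (union, +1)
EFIOQS@0: {A} ∩ {A,C,T} = {A} (intersection, +0)
IS@1: {C} ∪ {G} = {C,G} (union, +1)
FIS@1: {T} ∪ {C,G} = {C,G,T} (union, +1)
OQ@1: {A} ∪ {G} = {A,G} (union, +1)
FIOQS@1: {C,G,T} ∩ {A,G} = {G} (intersection, +0)
EFIOQS@1: {A} ∪ {G} = {A,G} (union, +1)
IS@2: {C} ∪ {A} = {A,C} (union, +1)
FIS@2: {A} ∩ {A,C} = {A} (intersection, +0)
OQ@2: {C} ∩ {C} = {C} (intersection, +0)
FIOQS@2: {A} ∪ {C} = {A,C} (union, +1)
EFIOQS@2: {C} ∩ {A,C} = {C} (intersection, +0)
IS@3: {A} ∪ {T} = {A,T} (union, +1)
FIS@3: {A} ∩ {A,T} = {A} (intersection, +0)
OQ@3: {C} ∩ {C} = {C} (intersection, +0)
FIOQS@3: {A} ∪ {C} = {A,C} (union, +1)
EFIOQS@3: {A} ∩ {A,C} = {A} (intersection, +0)
IS@4: {C} ∪ {T} = {C,T} (union, +1)
FIS@4: {C} ∩ {C,T} = {C} (intersection, +0)
OQ@4: {A} ∪ {G} = {A,G} (union, +1)
FIOQS@4: {C} ∪ {A,G} = {A,C,G} (union, +1)
EFIOQS@4: {T} ∪ {A,C,G} = {A,C,G,T} (union, +1)
IS@5: {T} ∪ {G} = {G,T} (union, +1)
FIS@5: {T} ∩ {G,T} = {T} (intersection, +0)
OQ@5: {G} ∩ {G} = {G} (intersection, +0)
FIOQS@5: {T} ∪ {G} = {G,T} (union, +1)
EFIOQS@5: {T} ∩ {G,T} = {T} (intersection, +0)
IS@6: {G} ∩ {G} = {G} (intersection, +0)
FIS@6: {G} ∩ {G} = {G} (intersection, +0)
OQ@6: {G} ∩ {G} = {G} (intersection, +0)
FIOQS@6: {G} ∩ {G} = {G} (intersection, +0)
EFIOQS@6: {G} ∩ {G} = {G} (intersection, +0)
IS@7: {G} ∪ {A} = {A,G} (union, +1)
FIS@7: {A} ∩ {A,G} = {A} (intersection, +0)
OQ@7: {T} ∪ {G} = {G,T} (union, +1)
FIOQS@7: {A} ∪ {G,T} = {A,G,T} (union, +1)
EFIOQS@7: {C} ∪ {A,G,T} = {A,C,G,T} (union, +1)
per-site changes: [3, 4, 2, 2, 4, 2, 0, 4]; total = 21

A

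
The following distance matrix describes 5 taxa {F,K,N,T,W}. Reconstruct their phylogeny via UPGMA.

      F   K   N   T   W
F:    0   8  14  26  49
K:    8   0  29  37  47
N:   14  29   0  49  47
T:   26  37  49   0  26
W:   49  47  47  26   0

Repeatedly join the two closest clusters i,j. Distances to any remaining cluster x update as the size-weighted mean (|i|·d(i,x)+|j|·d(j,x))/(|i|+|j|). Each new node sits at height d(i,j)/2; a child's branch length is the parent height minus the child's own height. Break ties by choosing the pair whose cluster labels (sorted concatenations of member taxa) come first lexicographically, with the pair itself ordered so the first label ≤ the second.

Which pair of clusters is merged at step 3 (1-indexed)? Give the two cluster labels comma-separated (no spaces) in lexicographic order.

T,W

step 1: merge (F,K) at d=8; branch lengths F→4, K→4; new cluster FK
  updated: d(FK,N)=43/2, d(FK,T)=63/2, d(FK,W)=48
step 2: merge (FK,N) at d=43/2; branch lengths FK→27/4, N→43/4; new cluster FKN
  updated: d(FKN,T)=112/3, d(FKN,W)=143/3
step 3: merge (T,W) at d=26; branch lengths T→13, W→13; new cluster TW
  updated: d(FKN,TW)=85/2
step 4: merge (FKN,TW) at d=85/2; branch lengths FKN→21/2, TW→33/4; new cluster FKNTW
final tree: (((F:4,K:4):27/4,N:43/4):21/2,(T:13,W:13):33/4)
total length: 281/4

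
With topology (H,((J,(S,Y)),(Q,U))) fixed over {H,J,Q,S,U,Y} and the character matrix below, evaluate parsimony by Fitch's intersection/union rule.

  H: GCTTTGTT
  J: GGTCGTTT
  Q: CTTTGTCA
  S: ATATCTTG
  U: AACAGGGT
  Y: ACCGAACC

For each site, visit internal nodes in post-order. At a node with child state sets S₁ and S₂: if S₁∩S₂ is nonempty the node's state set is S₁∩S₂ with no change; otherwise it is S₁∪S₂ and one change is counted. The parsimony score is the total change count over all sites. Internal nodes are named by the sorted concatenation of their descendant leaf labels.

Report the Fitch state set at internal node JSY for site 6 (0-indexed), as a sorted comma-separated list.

T

site 0, node SY: S={A} ∩ Y={A} → {A} (+0)
site 0, node JSY: J={G} ∪ SY={A} → {A,G} (+1)
site 0, node QU: Q={C} ∪ U={A} → {A,C} (+1)
site 0, node JQSUY: JSY={A,G} ∩ QU={A,C} → {A} (+0)
site 0, node HJQSUY: H={G} ∪ JQSUY={A} → {A,G} (+1)
site 1, node SY: S={T} ∪ Y={C} → {C,T} (+1)
site 1, node JSY: J={G} ∪ SY={C,T} → {C,G,T} (+1)
site 1, node QU: Q={T} ∪ U={A} → {A,T} (+1)
site 1, node JQSUY: JSY={C,G,T} ∩ QU={A,T} → {T} (+0)
site 1, node HJQSUY: H={C} ∪ JQSUY={T} → {C,T} (+1)
site 2, node SY: S={A} ∪ Y={C} → {A,C} (+1)
site 2, node JSY: J={T} ∪ SY={A,C} → {A,C,T} (+1)
site 2, node QU: Q={T} ∪ U={C} → {C,T} (+1)
site 2, node JQSUY: JSY={A,C,T} ∩ QU={C,T} → {C,T} (+0)
site 2, node HJQSUY: H={T} ∩ JQSUY={C,T} → {T} (+0)
site 3, node SY: S={T} ∪ Y={G} → {G,T} (+1)
site 3, node JSY: J={C} ∪ SY={G,T} → {C,G,T} (+1)
site 3, node QU: Q={T} ∪ U={A} → {A,T} (+1)
site 3, node JQSUY: JSY={C,G,T} ∩ QU={A,T} → {T} (+0)
site 3, node HJQSUY: H={T} ∩ JQSUY={T} → {T} (+0)
site 4, node SY: S={C} ∪ Y={A} → {A,C} (+1)
site 4, node JSY: J={G} ∪ SY={A,C} → {A,C,G} (+1)
site 4, node QU: Q={G} ∩ U={G} → {G} (+0)
site 4, node JQSUY: JSY={A,C,G} ∩ QU={G} → {G} (+0)
site 4, node HJQSUY: H={T} ∪ JQSUY={G} → {G,T} (+1)
site 5, node SY: S={T} ∪ Y={A} → {A,T} (+1)
site 5, node JSY: J={T} ∩ SY={A,T} → {T} (+0)
site 5, node QU: Q={T} ∪ U={G} → {G,T} (+1)
site 5, node JQSUY: JSY={T} ∩ QU={G,T} → {T} (+0)
site 5, node HJQSUY: H={G} ∪ JQSUY={T} → {G,T} (+1)
site 6, node SY: S={T} ∪ Y={C} → {C,T} (+1)
site 6, node JSY: J={T} ∩ SY={C,T} → {T} (+0)
site 6, node QU: Q={C} ∪ U={G} → {C,G} (+1)
site 6, node JQSUY: JSY={T} ∪ QU={C,G} → {C,G,T} (+1)
site 6, node HJQSUY: H={T} ∩ JQSUY={C,G,T} → {T} (+0)
site 7, node SY: S={G} ∪ Y={C} → {C,G} (+1)
site 7, node JSY: J={T} ∪ SY={C,G} → {C,G,T} (+1)
site 7, node QU: Q={A} ∪ U={T} → {A,T} (+1)
site 7, node JQSUY: JSY={C,G,T} ∩ QU={A,T} → {T} (+0)
site 7, node HJQSUY: H={T} ∩ JQSUY={T} → {T} (+0)
per-site changes: [3, 4, 3, 3, 3, 3, 3, 3]; total = 25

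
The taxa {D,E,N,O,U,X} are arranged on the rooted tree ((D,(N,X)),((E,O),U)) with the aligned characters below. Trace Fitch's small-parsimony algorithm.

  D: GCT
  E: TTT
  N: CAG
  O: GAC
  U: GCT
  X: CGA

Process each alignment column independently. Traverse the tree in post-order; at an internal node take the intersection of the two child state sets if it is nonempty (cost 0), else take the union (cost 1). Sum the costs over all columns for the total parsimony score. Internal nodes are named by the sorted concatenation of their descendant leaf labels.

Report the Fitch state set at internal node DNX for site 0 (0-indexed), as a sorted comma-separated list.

NX@0: {C} ∩ {C} = {C} (intersection, +0)
DNX@0: {G} ∪ {C} = {C,G} (union, +1)
EO@0: {T} ∪ {G} = {G,T} (union, +1)
EOU@0: {G,T} ∩ {G} = {G} (intersection, +0)
DENOUX@0: {C,G} ∩ {G} = {G} (intersection, +0)
NX@1: {A} ∪ {G} = {A,G} (union, +1)
DNX@1: {C} ∪ {A,G} = {A,C,G} (union, +1)
EO@1: {T} ∪ {A} = {A,T} (union, +1)
EOU@1: {A,T} ∪ {C} = {A,C,T} (union, +1)
DENOUX@1: {A,C,G} ∩ {A,C,T} = {A,C} (intersection, +0)
NX@2: {G} ∪ {A} = {A,G} (union, +1)
DNX@2: {T} ∪ {A,G} = {A,G,T} (union, +1)
EO@2: {T} ∪ {C} = {C,T} (union, +1)
EOU@2: {C,T} ∩ {T} = {T} (intersection, +0)
DENOUX@2: {A,G,T} ∩ {T} = {T} (intersection, +0)
per-site changes: [2, 4, 3]; total = 9

C,G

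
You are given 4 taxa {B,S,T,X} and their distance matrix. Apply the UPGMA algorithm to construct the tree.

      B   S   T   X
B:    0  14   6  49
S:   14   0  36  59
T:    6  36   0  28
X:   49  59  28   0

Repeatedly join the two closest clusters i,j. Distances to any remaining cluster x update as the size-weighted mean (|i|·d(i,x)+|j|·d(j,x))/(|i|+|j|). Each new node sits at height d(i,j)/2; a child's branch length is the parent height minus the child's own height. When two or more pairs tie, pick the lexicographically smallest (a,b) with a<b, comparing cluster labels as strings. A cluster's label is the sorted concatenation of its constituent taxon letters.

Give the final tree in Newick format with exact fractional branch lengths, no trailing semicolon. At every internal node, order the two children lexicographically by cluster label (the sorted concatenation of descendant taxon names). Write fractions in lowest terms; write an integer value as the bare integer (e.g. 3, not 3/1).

(((B:3,T:3):19/2,S:25/2):61/6,X:68/3)

iteration 1: select B,T (d=6); attach at lengths (3, 3); label the merged cluster BT
  updated: d(BT,S)=25, d(BT,X)=77/2
iteration 2: select BT,S (d=25); attach at lengths (19/2, 25/2); label the merged cluster BST
  updated: d(BST,X)=136/3
iteration 3: select BST,X (d=136/3); attach at lengths (61/6, 68/3); label the merged cluster BSTX
final tree: (((B:3,T:3):19/2,S:25/2):61/6,X:68/3)
total length: 365/6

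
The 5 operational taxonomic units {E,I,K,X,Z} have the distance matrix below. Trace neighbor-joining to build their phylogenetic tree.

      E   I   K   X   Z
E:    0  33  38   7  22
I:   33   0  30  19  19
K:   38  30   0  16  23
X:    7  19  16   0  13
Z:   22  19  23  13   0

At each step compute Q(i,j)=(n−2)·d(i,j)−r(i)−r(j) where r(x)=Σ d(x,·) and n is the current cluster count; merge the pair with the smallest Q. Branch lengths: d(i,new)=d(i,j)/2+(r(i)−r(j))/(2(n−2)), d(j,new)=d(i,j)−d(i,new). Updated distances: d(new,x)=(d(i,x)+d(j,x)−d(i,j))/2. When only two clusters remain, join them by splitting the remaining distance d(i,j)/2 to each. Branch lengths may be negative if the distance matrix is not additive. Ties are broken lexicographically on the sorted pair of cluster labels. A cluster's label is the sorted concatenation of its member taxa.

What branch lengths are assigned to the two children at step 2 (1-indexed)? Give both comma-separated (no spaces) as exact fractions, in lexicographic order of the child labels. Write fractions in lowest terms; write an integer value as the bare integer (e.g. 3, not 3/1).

61/8,127/8

iteration 1: select E,X (d=7, Q=-134); attach at lengths (11, -4); label the merged cluster EX
  updated: d(EX,I)=45/2, d(EX,K)=47/2, d(EX,Z)=14
iteration 2: select EX,K (d=47/2, Q=-179/2); attach at lengths (61/8, 127/8); label the merged cluster EKX
  updated: d(EKX,I)=29/2, d(EKX,Z)=27/4
iteration 3: select EKX,I (d=29/2, Q=-161/4); attach at lengths (9/8, 107/8); label the merged cluster EIKX
  updated: d(EIKX,Z)=45/8
iteration 4: select EIKX,Z (d=45/8); attach at lengths (45/16, 45/16); label the merged cluster EIKXZ
final tree: ((((E:11,X:-4):61/8,K:127/8):9/8,I:107/8):45/16,Z:45/16)
total length: 405/8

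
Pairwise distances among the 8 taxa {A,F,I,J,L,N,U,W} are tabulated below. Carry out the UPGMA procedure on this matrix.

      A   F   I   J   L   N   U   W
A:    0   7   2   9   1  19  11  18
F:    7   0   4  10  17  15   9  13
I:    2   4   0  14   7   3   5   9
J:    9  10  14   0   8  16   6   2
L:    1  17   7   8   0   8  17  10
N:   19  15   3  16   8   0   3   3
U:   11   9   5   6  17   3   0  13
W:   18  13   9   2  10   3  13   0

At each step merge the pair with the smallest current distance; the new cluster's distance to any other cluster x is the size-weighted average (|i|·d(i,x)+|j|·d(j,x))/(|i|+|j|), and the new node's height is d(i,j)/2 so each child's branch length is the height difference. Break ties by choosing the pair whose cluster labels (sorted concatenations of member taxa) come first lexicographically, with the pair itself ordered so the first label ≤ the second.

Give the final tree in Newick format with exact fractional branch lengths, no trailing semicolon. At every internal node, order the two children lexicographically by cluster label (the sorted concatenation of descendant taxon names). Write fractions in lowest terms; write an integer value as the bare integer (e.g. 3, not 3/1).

step 1: merge (A,L) at d=1; branch lengths A→1/2, L→1/2; new cluster AL
  updated: d(AL,F)=12, d(AL,I)=9/2, d(AL,J)=17/2, d(AL,N)=27/2, d(AL,U)=14, d(AL,W)=14
step 2: merge (J,W) at d=2; branch lengths J→1, W→1; new cluster JW
  updated: d(AL,JW)=45/4, d(F,JW)=23/2, d(I,JW)=23/2, d(JW,N)=19/2, d(JW,U)=19/2
step 3: merge (I,N) at d=3; branch lengths I→3/2, N→3/2; new cluster IN
  updated: d(AL,IN)=9, d(F,IN)=19/2, d(IN,JW)=21/2, d(IN,U)=4
step 4: merge (IN,U) at d=4; branch lengths IN→1/2, U→2; new cluster INU
  updated: d(AL,INU)=32/3, d(F,INU)=28/3, d(INU,JW)=61/6
step 5: merge (F,INU) at d=28/3; branch lengths F→14/3, INU→8/3; new cluster FINU
  updated: d(AL,FINU)=11, d(FINU,JW)=21/2
step 6: merge (FINU,JW) at d=21/2; branch lengths FINU→7/12, JW→17/4; new cluster FIJNUW
  updated: d(AL,FIJNUW)=133/12
step 7: merge (AL,FIJNUW) at d=133/12; branch lengths AL→121/24, FIJNUW→7/24; new cluster AFIJLNUW
final tree: ((A:1/2,L:1/2):121/24,((F:14/3,((I:3/2,N:3/2):1/2,U:2):8/3):7/12,(J:1,W:1):17/4):7/24)
total length: 26

((A:1/2,L:1/2):121/24,((F:14/3,((I:3/2,N:3/2):1/2,U:2):8/3):7/12,(J:1,W:1):17/4):7/24)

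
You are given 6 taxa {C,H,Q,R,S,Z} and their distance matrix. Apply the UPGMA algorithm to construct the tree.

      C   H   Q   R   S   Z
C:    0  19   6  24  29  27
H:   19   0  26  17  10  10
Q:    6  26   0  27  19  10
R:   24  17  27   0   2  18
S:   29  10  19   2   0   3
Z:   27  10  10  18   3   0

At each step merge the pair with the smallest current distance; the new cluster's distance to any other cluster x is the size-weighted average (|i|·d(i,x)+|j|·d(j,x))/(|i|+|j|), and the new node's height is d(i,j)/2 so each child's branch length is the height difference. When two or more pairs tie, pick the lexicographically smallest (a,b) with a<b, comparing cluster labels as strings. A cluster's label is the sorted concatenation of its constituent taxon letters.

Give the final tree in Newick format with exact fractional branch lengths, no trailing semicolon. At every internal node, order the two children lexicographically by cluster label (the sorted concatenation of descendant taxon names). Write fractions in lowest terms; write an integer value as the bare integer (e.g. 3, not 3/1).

((C:3,Q:3):133/16,((H:5,Z:5):1,(R:1,S:1):5):85/16)

1. join R+S (d=2) ⇒ RS; edges |R|=1, |S|=1
  updated: d(C,RS)=53/2, d(H,RS)=27/2, d(Q,RS)=23, d(RS,Z)=21/2
2. join C+Q (d=6) ⇒ CQ; edges |C|=3, |Q|=3
  updated: d(CQ,H)=45/2, d(CQ,RS)=99/4, d(CQ,Z)=37/2
3. join H+Z (d=10) ⇒ HZ; edges |H|=5, |Z|=5
  updated: d(CQ,HZ)=41/2, d(HZ,RS)=12
4. join HZ+RS (d=12) ⇒ HRSZ; edges |HZ|=1, |RS|=5
  updated: d(CQ,HRSZ)=181/8
5. join CQ+HRSZ (d=181/8) ⇒ CHQRSZ; edges |CQ|=133/16, |HRSZ|=85/16
final tree: ((C:3,Q:3):133/16,((H:5,Z:5):1,(R:1,S:1):5):85/16)
total length: 301/8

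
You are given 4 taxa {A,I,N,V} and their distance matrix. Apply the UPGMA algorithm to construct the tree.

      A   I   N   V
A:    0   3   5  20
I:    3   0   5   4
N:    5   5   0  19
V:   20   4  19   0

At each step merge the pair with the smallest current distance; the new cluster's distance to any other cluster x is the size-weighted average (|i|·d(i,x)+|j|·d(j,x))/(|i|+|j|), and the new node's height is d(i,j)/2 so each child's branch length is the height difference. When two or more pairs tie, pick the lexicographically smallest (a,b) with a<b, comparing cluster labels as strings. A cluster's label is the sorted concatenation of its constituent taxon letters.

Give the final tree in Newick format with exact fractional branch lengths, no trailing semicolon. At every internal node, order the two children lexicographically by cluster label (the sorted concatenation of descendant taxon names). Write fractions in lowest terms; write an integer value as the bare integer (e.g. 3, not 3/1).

iteration 1: select A,I (d=3); attach at lengths (3/2, 3/2); label the merged cluster AI
  updated: d(AI,N)=5, d(AI,V)=12
iteration 2: select AI,N (d=5); attach at lengths (1, 5/2); label the merged cluster AIN
  updated: d(AIN,V)=43/3
iteration 3: select AIN,V (d=43/3); attach at lengths (14/3, 43/6); label the merged cluster AINV
final tree: (((A:3/2,I:3/2):1,N:5/2):14/3,V:43/6)
total length: 55/3

(((A:3/2,I:3/2):1,N:5/2):14/3,V:43/6)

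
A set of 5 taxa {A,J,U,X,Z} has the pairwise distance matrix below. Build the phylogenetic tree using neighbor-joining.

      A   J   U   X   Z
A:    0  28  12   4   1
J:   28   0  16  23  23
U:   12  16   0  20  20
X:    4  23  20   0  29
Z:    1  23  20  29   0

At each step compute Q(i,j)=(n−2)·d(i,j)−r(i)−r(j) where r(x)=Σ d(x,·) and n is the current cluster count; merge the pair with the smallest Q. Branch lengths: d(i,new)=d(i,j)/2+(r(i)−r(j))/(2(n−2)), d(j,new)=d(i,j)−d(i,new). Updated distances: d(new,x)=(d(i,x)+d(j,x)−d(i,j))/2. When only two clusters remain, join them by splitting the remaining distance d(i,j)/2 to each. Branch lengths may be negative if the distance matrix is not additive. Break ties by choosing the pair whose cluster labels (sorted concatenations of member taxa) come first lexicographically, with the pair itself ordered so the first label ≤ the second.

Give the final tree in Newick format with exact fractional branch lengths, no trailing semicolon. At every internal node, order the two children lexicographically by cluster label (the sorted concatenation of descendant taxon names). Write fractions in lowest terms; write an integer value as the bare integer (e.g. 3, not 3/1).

iteration 1: select A,Z (d=1, Q=-115); attach at lengths (-25/6, 31/6); label the merged cluster AZ
  updated: d(AZ,J)=25, d(AZ,U)=31/2, d(AZ,X)=16
iteration 2: select AZ,X (d=16, Q=-167/2); attach at lengths (59/8, 69/8); label the merged cluster AXZ
  updated: d(AXZ,J)=16, d(AXZ,U)=39/4
iteration 3: select AXZ,J (d=16, Q=-167/4); attach at lengths (39/8, 89/8); label the merged cluster AJXZ
  updated: d(AJXZ,U)=39/8
iteration 4: select AJXZ,U (d=39/8); attach at lengths (39/16, 39/16); label the merged cluster AJUXZ
final tree: ((((A:-25/6,Z:31/6):59/8,X:69/8):39/8,J:89/8):39/16,U:39/16)
total length: 303/8

((((A:-25/6,Z:31/6):59/8,X:69/8):39/8,J:89/8):39/16,U:39/16)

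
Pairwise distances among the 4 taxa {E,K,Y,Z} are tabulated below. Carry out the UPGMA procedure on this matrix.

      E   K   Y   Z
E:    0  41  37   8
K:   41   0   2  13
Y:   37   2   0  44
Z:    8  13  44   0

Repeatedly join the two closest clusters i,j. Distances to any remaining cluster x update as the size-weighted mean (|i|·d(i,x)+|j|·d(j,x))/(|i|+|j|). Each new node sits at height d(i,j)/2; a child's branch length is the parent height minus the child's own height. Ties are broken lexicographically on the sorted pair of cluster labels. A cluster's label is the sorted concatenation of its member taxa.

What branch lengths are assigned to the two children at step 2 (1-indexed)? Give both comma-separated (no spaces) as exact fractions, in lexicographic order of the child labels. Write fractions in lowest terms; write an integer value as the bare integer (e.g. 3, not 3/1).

1. join K+Y (d=2) ⇒ KY; edges |K|=1, |Y|=1
  updated: d(E,KY)=39, d(KY,Z)=57/2
2. join E+Z (d=8) ⇒ EZ; edges |E|=4, |Z|=4
  updated: d(EZ,KY)=135/4
3. join EZ+KY (d=135/4) ⇒ EKYZ; edges |EZ|=103/8, |KY|=127/8
final tree: ((E:4,Z:4):103/8,(K:1,Y:1):127/8)
total length: 155/4

4,4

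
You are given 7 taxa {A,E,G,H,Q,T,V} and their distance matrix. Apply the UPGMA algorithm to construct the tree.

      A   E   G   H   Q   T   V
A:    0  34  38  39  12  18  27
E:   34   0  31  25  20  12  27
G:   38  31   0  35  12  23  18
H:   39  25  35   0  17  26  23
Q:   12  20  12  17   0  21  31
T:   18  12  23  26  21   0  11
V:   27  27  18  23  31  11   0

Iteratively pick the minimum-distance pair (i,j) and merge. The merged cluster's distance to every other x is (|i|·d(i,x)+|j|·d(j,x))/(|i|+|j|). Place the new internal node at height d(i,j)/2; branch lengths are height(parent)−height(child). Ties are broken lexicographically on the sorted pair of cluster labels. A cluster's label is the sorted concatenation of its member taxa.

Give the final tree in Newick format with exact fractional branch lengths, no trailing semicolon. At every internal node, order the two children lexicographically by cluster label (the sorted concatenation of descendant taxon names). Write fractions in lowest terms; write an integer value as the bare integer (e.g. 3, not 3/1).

iteration 1: select T,V (d=11); attach at lengths (11/2, 11/2); label the merged cluster TV
  updated: d(A,TV)=45/2, d(E,TV)=39/2, d(G,TV)=41/2, d(H,TV)=49/2, d(Q,TV)=26
iteration 2: select A,Q (d=12); attach at lengths (6, 6); label the merged cluster AQ
  updated: d(AQ,E)=27, d(AQ,G)=25, d(AQ,H)=28, d(AQ,TV)=97/4
iteration 3: select E,TV (d=39/2); attach at lengths (39/4, 17/4); label the merged cluster ETV
  updated: d(AQ,ETV)=151/6, d(ETV,G)=24, d(ETV,H)=74/3
iteration 4: select ETV,G (d=24); attach at lengths (9/4, 12); label the merged cluster EGTV
  updated: d(AQ,EGTV)=201/8, d(EGTV,H)=109/4
iteration 5: select AQ,EGTV (d=201/8); attach at lengths (105/16, 9/16); label the merged cluster AEGQTV
  updated: d(AEGQTV,H)=55/2
iteration 6: select AEGQTV,H (d=55/2); attach at lengths (19/16, 55/4); label the merged cluster AEGHQTV
final tree: (((A:6,Q:6):105/16,((E:39/4,(T:11/2,V:11/2):17/4):9/4,G:12):9/16):19/16,H:55/4)
total length: 1173/16

(((A:6,Q:6):105/16,((E:39/4,(T:11/2,V:11/2):17/4):9/4,G:12):9/16):19/16,H:55/4)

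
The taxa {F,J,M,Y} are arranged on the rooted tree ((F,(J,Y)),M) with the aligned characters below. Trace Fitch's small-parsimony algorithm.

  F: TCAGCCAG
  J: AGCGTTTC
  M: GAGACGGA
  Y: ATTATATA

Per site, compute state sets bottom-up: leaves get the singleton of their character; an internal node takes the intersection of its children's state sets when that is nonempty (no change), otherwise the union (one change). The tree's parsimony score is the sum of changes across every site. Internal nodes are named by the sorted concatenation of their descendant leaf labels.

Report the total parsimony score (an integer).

18

JY@0: {A} ∩ {A} = {A} (intersection, +0)
FJY@0: {T} ∪ {A} = {A,T} (union, +1)
FJMY@0: {A,T} ∪ {G} = {A,G,T} (union, +1)
JY@1: {G} ∪ {T} = {G,T} (union, +1)
FJY@1: {C} ∪ {G,T} = {C,G,T} (union, +1)
FJMY@1: {C,G,T} ∪ {A} = {A,C,G,T} (union, +1)
JY@2: {C} ∪ {T} = {C,T} (union, +1)
FJY@2: {A} ∪ {C,T} = {A,C,T} (union, +1)
FJMY@2: {A,C,T} ∪ {G} = {A,C,G,T} (union, +1)
JY@3: {G} ∪ {A} = {A,G} (union, +1)
FJY@3: {G} ∩ {A,G} = {G} (intersection, +0)
FJMY@3: {G} ∪ {A} = {A,G} (union, +1)
JY@4: {T} ∩ {T} = {T} (intersection, +0)
FJY@4: {C} ∪ {T} = {C,T} (union, +1)
FJMY@4: {C,T} ∩ {C} = {C} (intersection, +0)
JY@5: {T} ∪ {A} = {A,T} (union, +1)
FJY@5: {C} ∪ {A,T} = {A,C,T} (union, +1)
FJMY@5: {A,C,T} ∪ {G} = {A,C,G,T} (union, +1)
JY@6: {T} ∩ {T} = {T} (intersection, +0)
FJY@6: {A} ∪ {T} = {A,T} (union, +1)
FJMY@6: {A,T} ∪ {G} = {A,G,T} (union, +1)
JY@7: {C} ∪ {A} = {A,C} (union, +1)
FJY@7: {G} ∪ {A,C} = {A,C,G} (union, +1)
FJMY@7: {A,C,G} ∩ {A} = {A} (intersection, +0)
per-site changes: [2, 3, 3, 2, 1, 3, 2, 2]; total = 18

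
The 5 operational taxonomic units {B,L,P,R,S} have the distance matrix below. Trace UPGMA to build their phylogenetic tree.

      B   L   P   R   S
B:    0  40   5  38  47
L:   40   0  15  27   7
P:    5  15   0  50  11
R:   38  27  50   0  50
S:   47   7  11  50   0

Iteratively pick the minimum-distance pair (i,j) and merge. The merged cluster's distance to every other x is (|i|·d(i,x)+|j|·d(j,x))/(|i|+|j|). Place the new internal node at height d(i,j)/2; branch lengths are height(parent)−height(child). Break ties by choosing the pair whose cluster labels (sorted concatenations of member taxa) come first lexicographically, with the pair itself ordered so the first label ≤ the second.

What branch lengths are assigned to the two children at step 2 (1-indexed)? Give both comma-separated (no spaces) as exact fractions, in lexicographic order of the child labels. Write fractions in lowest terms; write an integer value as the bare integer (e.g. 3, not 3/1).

7/2,7/2

iteration 1: select B,P (d=5); attach at lengths (5/2, 5/2); label the merged cluster BP
  updated: d(BP,L)=55/2, d(BP,R)=44, d(BP,S)=29
iteration 2: select L,S (d=7); attach at lengths (7/2, 7/2); label the merged cluster LS
  updated: d(BP,LS)=113/4, d(LS,R)=77/2
iteration 3: select BP,LS (d=113/4); attach at lengths (93/8, 85/8); label the merged cluster BLPS
  updated: d(BLPS,R)=165/4
iteration 4: select BLPS,R (d=165/4); attach at lengths (13/2, 165/8); label the merged cluster BLPRS
final tree: (((B:5/2,P:5/2):93/8,(L:7/2,S:7/2):85/8):13/2,R:165/8)
total length: 491/8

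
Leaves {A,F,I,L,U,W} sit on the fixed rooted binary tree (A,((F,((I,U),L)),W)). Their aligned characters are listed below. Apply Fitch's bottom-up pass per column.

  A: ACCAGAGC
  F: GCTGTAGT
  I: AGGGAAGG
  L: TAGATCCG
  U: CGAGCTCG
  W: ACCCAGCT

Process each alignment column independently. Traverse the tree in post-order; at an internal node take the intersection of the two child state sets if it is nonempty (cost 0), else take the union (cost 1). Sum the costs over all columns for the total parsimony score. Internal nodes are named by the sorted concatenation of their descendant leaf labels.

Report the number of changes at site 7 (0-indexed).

2

[col 0] IU: children I:{A}, U:{C} ∪→ {A,C}; cost 1
[col 0] ILU: children IU:{A,C}, L:{T} ∪→ {A,C,T}; cost 1
[col 0] FILU: children F:{G}, ILU:{A,C,T} ∪→ {A,C,G,T}; cost 1
[col 0] FILUW: children FILU:{A,C,G,T}, W:{A} ∩→ {A}; cost 0
[col 0] AFILUW: children A:{A}, FILUW:{A} ∩→ {A}; cost 0
[col 1] IU: children I:{G}, U:{G} ∩→ {G}; cost 0
[col 1] ILU: children IU:{G}, L:{A} ∪→ {A,G}; cost 1
[col 1] FILU: children F:{C}, ILU:{A,G} ∪→ {A,C,G}; cost 1
[col 1] FILUW: children FILU:{A,C,G}, W:{C} ∩→ {C}; cost 0
[col 1] AFILUW: children A:{C}, FILUW:{C} ∩→ {C}; cost 0
[col 2] IU: children I:{G}, U:{A} ∪→ {A,G}; cost 1
[col 2] ILU: children IU:{A,G}, L:{G} ∩→ {G}; cost 0
[col 2] FILU: children F:{T}, ILU:{G} ∪→ {G,T}; cost 1
[col 2] FILUW: children FILU:{G,T}, W:{C} ∪→ {C,G,T}; cost 1
[col 2] AFILUW: children A:{C}, FILUW:{C,G,T} ∩→ {C}; cost 0
[col 3] IU: children I:{G}, U:{G} ∩→ {G}; cost 0
[col 3] ILU: children IU:{G}, L:{A} ∪→ {A,G}; cost 1
[col 3] FILU: children F:{G}, ILU:{A,G} ∩→ {G}; cost 0
[col 3] FILUW: children FILU:{G}, W:{C} ∪→ {C,G}; cost 1
[col 3] AFILUW: children A:{A}, FILUW:{C,G} ∪→ {A,C,G}; cost 1
[col 4] IU: children I:{A}, U:{C} ∪→ {A,C}; cost 1
[col 4] ILU: children IU:{A,C}, L:{T} ∪→ {A,C,T}; cost 1
[col 4] FILU: children F:{T}, ILU:{A,C,T} ∩→ {T}; cost 0
[col 4] FILUW: children FILU:{T}, W:{A} ∪→ {A,T}; cost 1
[col 4] AFILUW: children A:{G}, FILUW:{A,T} ∪→ {A,G,T}; cost 1
[col 5] IU: children I:{A}, U:{T} ∪→ {A,T}; cost 1
[col 5] ILU: children IU:{A,T}, L:{C} ∪→ {A,C,T}; cost 1
[col 5] FILU: children F:{A}, ILU:{A,C,T} ∩→ {A}; cost 0
[col 5] FILUW: children FILU:{A}, W:{G} ∪→ {A,G}; cost 1
[col 5] AFILUW: children A:{A}, FILUW:{A,G} ∩→ {A}; cost 0
[col 6] IU: children I:{G}, U:{C} ∪→ {C,G}; cost 1
[col 6] ILU: children IU:{C,G}, L:{C} ∩→ {C}; cost 0
[col 6] FILU: children F:{G}, ILU:{C} ∪→ {C,G}; cost 1
[col 6] FILUW: children FILU:{C,G}, W:{C} ∩→ {C}; cost 0
[col 6] AFILUW: children A:{G}, FILUW:{C} ∪→ {C,G}; cost 1
[col 7] IU: children I:{G}, U:{G} ∩→ {G}; cost 0
[col 7] ILU: children IU:{G}, L:{G} ∩→ {G}; cost 0
[col 7] FILU: children F:{T}, ILU:{G} ∪→ {G,T}; cost 1
[col 7] FILUW: children FILU:{G,T}, W:{T} ∩→ {T}; cost 0
[col 7] AFILUW: children A:{C}, FILUW:{T} ∪→ {C,T}; cost 1
per-site changes: [3, 2, 3, 3, 4, 3, 3, 2]; total = 23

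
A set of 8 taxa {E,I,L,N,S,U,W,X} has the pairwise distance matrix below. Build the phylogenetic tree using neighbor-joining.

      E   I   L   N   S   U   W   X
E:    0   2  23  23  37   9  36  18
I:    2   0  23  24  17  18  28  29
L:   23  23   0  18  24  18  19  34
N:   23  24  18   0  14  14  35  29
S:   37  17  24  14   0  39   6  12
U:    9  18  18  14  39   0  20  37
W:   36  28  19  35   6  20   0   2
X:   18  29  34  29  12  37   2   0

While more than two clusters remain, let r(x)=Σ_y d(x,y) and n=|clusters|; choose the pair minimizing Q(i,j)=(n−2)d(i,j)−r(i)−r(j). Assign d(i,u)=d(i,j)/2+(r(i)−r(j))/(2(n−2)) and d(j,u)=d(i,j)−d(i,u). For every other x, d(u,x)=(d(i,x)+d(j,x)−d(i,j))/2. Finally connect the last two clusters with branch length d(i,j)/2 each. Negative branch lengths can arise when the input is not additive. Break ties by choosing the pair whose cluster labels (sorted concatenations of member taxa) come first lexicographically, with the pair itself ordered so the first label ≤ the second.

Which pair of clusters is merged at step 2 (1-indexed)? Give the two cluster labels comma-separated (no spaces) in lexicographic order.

S,WX

iteration 1: select W,X (d=2, Q=-295); attach at lengths (-1/4, 9/4); label the merged cluster WX
  updated: d(E,WX)=26, d(I,WX)=55/2, d(L,WX)=51/2, d(N,WX)=31, d(S,WX)=8, d(U,WX)=55/2
iteration 2: select S,WX (d=8, Q=-489/2); attach at lengths (67/20, 93/20); label the merged cluster SWX
  updated: d(E,SWX)=55/2, d(I,SWX)=73/4, d(L,SWX)=83/4, d(N,SWX)=37/2, d(SWX,U)=117/4
iteration 3: select E,I (d=2, Q=-647/4); attach at lengths (29/32, 35/32); label the merged cluster EI
  updated: d(EI,L)=22, d(EI,N)=45/2, d(EI,SWX)=175/8, d(EI,U)=25/2
iteration 4: select EI,U (d=25/2, Q=-921/8); attach at lengths (341/48, 259/48); label the merged cluster EIU
  updated: d(EIU,L)=55/4, d(EIU,N)=12, d(EIU,SWX)=309/16
iteration 5: select EIU,L (d=55/4, Q=-1121/16); attach at lengths (321/64, 559/64); label the merged cluster EILU
  updated: d(EILU,N)=65/8, d(EILU,SWX)=421/32
iteration 6: select EILU,N (d=65/8, Q=-1273/32); attach at lengths (89/64, 431/64); label the merged cluster EILNU
  updated: d(EILNU,SWX)=753/64
iteration 7: select EILNU,SWX (d=753/64); attach at lengths (753/128, 753/128); label the merged cluster EILNSUWX
final tree: (((((E:29/32,I:35/32):341/48,U:259/48):321/64,L:559/64):89/64,N:431/64):753/128,(S:67/20,(W:-1/4,X:9/4):93/20):753/128)
total length: 3721/64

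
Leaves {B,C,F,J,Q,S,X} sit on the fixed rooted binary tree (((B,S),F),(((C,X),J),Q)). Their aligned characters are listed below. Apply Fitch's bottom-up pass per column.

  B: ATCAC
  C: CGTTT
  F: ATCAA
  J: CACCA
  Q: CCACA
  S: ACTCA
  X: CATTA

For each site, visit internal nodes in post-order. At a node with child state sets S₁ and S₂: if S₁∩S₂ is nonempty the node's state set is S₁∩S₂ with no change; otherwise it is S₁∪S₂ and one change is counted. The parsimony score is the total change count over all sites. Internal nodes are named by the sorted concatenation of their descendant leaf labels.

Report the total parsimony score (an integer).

13

BS@0: {A} ∩ {A} = {A} (intersection, +0)
BFS@0: {A} ∩ {A} = {A} (intersection, +0)
CX@0: {C} ∩ {C} = {C} (intersection, +0)
CJX@0: {C} ∩ {C} = {C} (intersection, +0)
CJQX@0: {C} ∩ {C} = {C} (intersection, +0)
BCFJQSX@0: {A} ∪ {C} = {A,C} (union, +1)
BS@1: {T} ∪ {C} = {C,T} (union, +1)
BFS@1: {C,T} ∩ {T} = {T} (intersection, +0)
CX@1: {G} ∪ {A} = {A,G} (union, +1)
CJX@1: {A,G} ∩ {A} = {A} (intersection, +0)
CJQX@1: {A} ∪ {C} = {A,C} (union, +1)
BCFJQSX@1: {T} ∪ {A,C} = {A,C,T} (union, +1)
BS@2: {C} ∪ {T} = {C,T} (union, +1)
BFS@2: {C,T} ∩ {C} = {C} (intersection, +0)
CX@2: {T} ∩ {T} = {T} (intersection, +0)
CJX@2: {T} ∪ {C} = {C,T} (union, +1)
CJQX@2: {C,T} ∪ {A} = {A,C,T} (union, +1)
BCFJQSX@2: {C} ∩ {A,C,T} = {C} (intersection, +0)
BS@3: {A} ∪ {C} = {A,C} (union, +1)
BFS@3: {A,C} ∩ {A} = {A} (intersection, +0)
CX@3: {T} ∩ {T} = {T} (intersection, +0)
CJX@3: {T} ∪ {C} = {C,T} (union, +1)
CJQX@3: {C,T} ∩ {C} = {C} (intersection, +0)
BCFJQSX@3: {A} ∪ {C} = {A,C} (union, +1)
BS@4: {C} ∪ {A} = {A,C} (union, +1)
BFS@4: {A,C} ∩ {A} = {A} (intersection, +0)
CX@4: {T} ∪ {A} = {A,T} (union, +1)
CJX@4: {A,T} ∩ {A} = {A} (intersection, +0)
CJQX@4: {A} ∩ {A} = {A} (intersection, +0)
BCFJQSX@4: {A} ∩ {A} = {A} (intersection, +0)
per-site changes: [1, 4, 3, 3, 2]; total = 13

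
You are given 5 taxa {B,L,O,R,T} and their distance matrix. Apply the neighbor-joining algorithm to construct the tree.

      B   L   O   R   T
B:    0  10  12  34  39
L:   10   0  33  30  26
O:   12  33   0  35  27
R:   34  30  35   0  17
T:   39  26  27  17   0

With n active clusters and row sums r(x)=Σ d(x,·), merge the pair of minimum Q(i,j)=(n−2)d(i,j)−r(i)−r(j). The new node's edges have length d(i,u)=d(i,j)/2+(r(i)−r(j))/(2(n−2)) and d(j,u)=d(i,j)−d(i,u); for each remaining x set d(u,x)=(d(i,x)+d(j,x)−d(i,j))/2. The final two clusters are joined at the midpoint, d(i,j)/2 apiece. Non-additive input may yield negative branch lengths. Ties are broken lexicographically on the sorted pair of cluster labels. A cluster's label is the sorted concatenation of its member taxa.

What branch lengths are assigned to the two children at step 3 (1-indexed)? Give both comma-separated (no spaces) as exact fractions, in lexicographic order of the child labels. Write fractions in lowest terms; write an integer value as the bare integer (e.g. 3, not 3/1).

61/8,63/8

step 1: merge (R,T) at d=17, Q=-174; branch lengths R→29/3, T→22/3; new cluster RT
  updated: d(B,RT)=28, d(L,RT)=39/2, d(O,RT)=45/2
step 2: merge (B,O) at d=12, Q=-187/2; branch lengths B→13/8, O→83/8; new cluster BO
  updated: d(BO,L)=31/2, d(BO,RT)=77/4
step 3: merge (BO,L) at d=31/2, Q=-217/4; branch lengths BO→61/8, L→63/8; new cluster BLO
  updated: d(BLO,RT)=93/8
step 4: merge (BLO,RT) at d=93/8; branch lengths BLO→93/16, RT→93/16; new cluster BLORT
final tree: (((B:13/8,O:83/8):61/8,L:63/8):93/16,(R:29/3,T:22/3):93/16)
total length: 449/8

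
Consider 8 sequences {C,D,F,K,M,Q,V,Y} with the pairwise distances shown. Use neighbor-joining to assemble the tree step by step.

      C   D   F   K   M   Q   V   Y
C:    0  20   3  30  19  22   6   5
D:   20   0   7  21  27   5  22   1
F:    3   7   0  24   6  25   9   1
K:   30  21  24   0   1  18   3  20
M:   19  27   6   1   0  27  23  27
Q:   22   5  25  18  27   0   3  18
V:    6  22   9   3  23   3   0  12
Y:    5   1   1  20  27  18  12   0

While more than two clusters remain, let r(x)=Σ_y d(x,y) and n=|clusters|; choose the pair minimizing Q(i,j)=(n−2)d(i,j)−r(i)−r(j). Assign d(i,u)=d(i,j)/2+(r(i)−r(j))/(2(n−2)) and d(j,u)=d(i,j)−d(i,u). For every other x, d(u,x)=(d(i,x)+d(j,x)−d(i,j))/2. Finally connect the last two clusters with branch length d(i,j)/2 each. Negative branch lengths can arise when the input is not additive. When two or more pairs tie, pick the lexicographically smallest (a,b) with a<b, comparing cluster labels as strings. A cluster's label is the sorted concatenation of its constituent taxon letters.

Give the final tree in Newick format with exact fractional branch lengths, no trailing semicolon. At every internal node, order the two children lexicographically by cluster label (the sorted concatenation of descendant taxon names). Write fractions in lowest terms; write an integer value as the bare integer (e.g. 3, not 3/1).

(((C:113/32,F:-17/32):39/32,((D:17/20,Q:83/20):107/16,((K:-7/12,M:19/12):379/32,V:21/32):35/16):141/32):9/64,Y:9/64)

1. join K+M (d=1, Q=-241) ⇒ KM; edges |K|=-7/12, |M|=19/12
  updated: d(C,KM)=24, d(D,KM)=47/2, d(F,KM)=29/2, d(KM,Q)=22, d(KM,V)=25/2, d(KM,Y)=23
2. join D+Q (d=5, Q=-297/2) ⇒ DQ; edges |D|=17/20, |Q|=83/20
  updated: d(C,DQ)=37/2, d(DQ,F)=27/2, d(DQ,KM)=81/4, d(DQ,V)=10, d(DQ,Y)=7
3. join KM+V (d=25/2, Q=-375/4) ⇒ KMV; edges |KM|=379/32, |V|=21/32
  updated: d(C,KMV)=35/4, d(DQ,KMV)=71/8, d(F,KMV)=11/2, d(KMV,Y)=45/4
4. join DQ+KMV (d=71/8, Q=-445/8) ⇒ DKMQV; edges |DQ|=107/16, |KMV|=35/16
  updated: d(C,DKMQV)=147/16, d(DKMQV,F)=81/16, d(DKMQV,Y)=75/16
5. join C+F (d=3, Q=-81/4) ⇒ CF; edges |C|=113/32, |F|=-17/32
  updated: d(CF,DKMQV)=45/8, d(CF,Y)=3/2
6. join CF+DKMQV (d=45/8, Q=-189/16) ⇒ CDFKMQV; edges |CF|=39/32, |DKMQV|=141/32
  updated: d(CDFKMQV,Y)=9/32
7. join CDFKMQV+Y (d=9/32) ⇒ CDFKMQVY; edges |CDFKMQV|=9/64, |Y|=9/64
final tree: (((C:113/32,F:-17/32):39/32,((D:17/20,Q:83/20):107/16,((K:-7/12,M:19/12):379/32,V:21/32):35/16):141/32):9/64,Y:9/64)
total length: 1161/32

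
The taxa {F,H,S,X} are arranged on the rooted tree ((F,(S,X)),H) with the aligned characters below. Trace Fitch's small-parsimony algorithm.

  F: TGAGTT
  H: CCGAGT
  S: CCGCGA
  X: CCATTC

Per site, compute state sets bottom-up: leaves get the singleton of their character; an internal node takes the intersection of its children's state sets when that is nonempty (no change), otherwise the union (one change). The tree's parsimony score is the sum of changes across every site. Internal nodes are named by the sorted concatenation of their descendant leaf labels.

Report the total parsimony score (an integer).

site 0, node SX: S={C} ∩ X={C} → {C} (+0)
site 0, node FSX: F={T} ∪ SX={C} → {C,T} (+1)
site 0, node FHSX: FSX={C,T} ∩ H={C} → {C} (+0)
site 1, node SX: S={C} ∩ X={C} → {C} (+0)
site 1, node FSX: F={G} ∪ SX={C} → {C,G} (+1)
site 1, node FHSX: FSX={C,G} ∩ H={C} → {C} (+0)
site 2, node SX: S={G} ∪ X={A} → {A,G} (+1)
site 2, node FSX: F={A} ∩ SX={A,G} → {A} (+0)
site 2, node FHSX: FSX={A} ∪ H={G} → {A,G} (+1)
site 3, node SX: S={C} ∪ X={T} → {C,T} (+1)
site 3, node FSX: F={G} ∪ SX={C,T} → {C,G,T} (+1)
site 3, node FHSX: FSX={C,G,T} ∪ H={A} → {A,C,G,T} (+1)
site 4, node SX: S={G} ∪ X={T} → {G,T} (+1)
site 4, node FSX: F={T} ∩ SX={G,T} → {T} (+0)
site 4, node FHSX: FSX={T} ∪ H={G} → {G,T} (+1)
site 5, node SX: S={A} ∪ X={C} → {A,C} (+1)
site 5, node FSX: F={T} ∪ SX={A,C} → {A,C,T} (+1)
site 5, node FHSX: FSX={A,C,T} ∩ H={T} → {T} (+0)
per-site changes: [1, 1, 2, 3, 2, 2]; total = 11

11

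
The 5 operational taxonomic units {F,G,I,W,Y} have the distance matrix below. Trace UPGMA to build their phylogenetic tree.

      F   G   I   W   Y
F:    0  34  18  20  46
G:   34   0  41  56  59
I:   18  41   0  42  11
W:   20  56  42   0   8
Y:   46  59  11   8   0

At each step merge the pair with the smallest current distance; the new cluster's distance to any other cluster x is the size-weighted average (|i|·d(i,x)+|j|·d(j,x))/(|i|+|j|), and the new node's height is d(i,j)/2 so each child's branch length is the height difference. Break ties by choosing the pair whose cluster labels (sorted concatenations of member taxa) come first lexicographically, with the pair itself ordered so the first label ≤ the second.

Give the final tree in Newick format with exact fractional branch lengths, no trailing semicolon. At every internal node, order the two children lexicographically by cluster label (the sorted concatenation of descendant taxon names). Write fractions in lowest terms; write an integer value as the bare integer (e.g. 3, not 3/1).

step 1: merge (W,Y) at d=8; branch lengths W→4, Y→4; new cluster WY
  updated: d(F,WY)=33, d(G,WY)=115/2, d(I,WY)=53/2
step 2: merge (F,I) at d=18; branch lengths F→9, I→9; new cluster FI
  updated: d(FI,G)=75/2, d(FI,WY)=119/4
step 3: merge (FI,WY) at d=119/4; branch lengths FI→47/8, WY→87/8; new cluster FIWY
  updated: d(FIWY,G)=95/2
step 4: merge (FIWY,G) at d=95/2; branch lengths FIWY→71/8, G→95/4; new cluster FGIWY
final tree: (((F:9,I:9):47/8,(W:4,Y:4):87/8):71/8,G:95/4)
total length: 603/8

(((F:9,I:9):47/8,(W:4,Y:4):87/8):71/8,G:95/4)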